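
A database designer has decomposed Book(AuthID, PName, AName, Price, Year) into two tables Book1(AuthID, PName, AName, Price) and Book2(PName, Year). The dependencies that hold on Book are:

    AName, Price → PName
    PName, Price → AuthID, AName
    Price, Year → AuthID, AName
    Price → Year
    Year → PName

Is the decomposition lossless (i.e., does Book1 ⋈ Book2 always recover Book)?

No

Common attributes: Book1 ∩ Book2 = {PName}.
No dependency enlarges {PName}, so (PName)⁺ = {PName}.
The closure contains neither all of Book1 = {AuthID, PName, AName, Price} nor all of Book2 = {PName, Year}, so the common attributes are not a superkey of either fragment. The join is lossy.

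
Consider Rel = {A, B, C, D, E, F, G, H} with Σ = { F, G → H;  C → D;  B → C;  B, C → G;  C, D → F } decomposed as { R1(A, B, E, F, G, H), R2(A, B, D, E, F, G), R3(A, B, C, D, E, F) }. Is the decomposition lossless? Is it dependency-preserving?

lossless and dependency-preserving

Lossless test (chase): Rows 1 and 2 agree on F, G; apply F, G→H and equate their H entries. Rows 1 and 2 agree on B; apply B→C and equate their C entries. Rows 1 and 3 agree on B; apply B→C and equate their C entries. Rows 1 and 3 agree on B, C; apply B, C→G and equate their G entries. Rows 1 and 3 agree on F, G; apply F, G→H and equate their H entries. Rows 1 and 2 agree on C; apply C→D and equate their D entries. Row 1 is now all distinguished symbols — the join is lossless.
Dependency preservation: B, C → G is not contained in any single fragment, but the restricted closure of its left-hand side across the fragments still reaches the right-hand side; the remaining FDs each lie inside some fragment. All dependencies are preserved.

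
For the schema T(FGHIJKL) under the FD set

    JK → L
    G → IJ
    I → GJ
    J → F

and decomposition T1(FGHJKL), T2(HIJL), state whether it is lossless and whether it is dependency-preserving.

lossy and not dependency-preserving

Lossless test: (HJL)⁺ = {FHJL}, which is a superkey of neither fragment — lossy.
Dependency preservation: the restricted closure of {G} across the fragments never reaches {IJ}, so G → IJ cannot be enforced without a join — not preserved.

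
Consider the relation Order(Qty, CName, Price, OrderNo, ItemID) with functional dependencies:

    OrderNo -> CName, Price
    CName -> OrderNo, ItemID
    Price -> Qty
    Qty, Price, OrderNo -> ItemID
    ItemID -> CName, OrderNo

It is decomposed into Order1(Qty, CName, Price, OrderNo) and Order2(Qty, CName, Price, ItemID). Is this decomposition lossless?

Yes

Common attributes: Order1 ∩ Order2 = {Qty, CName, Price}.
Closure of {Qty, CName, Price}: CName → OrderNo, ItemID applies, adding OrderNo, ItemID. So (Qty, CName, Price)⁺ = {Qty, CName, Price, OrderNo, ItemID}.
This closure contains every attribute of Order1, so Order1 ∩ Order2 → Order1. The join is lossless.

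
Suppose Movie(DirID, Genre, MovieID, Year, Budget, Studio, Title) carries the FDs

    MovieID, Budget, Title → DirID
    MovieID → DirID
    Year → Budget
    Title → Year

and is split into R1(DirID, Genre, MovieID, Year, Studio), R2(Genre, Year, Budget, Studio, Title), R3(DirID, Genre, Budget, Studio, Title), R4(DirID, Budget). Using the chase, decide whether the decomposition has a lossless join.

No

Chase test. Columns are DirID, Genre, MovieID, Year, Budget, Studio, Title; row i has aⱼ where attribute j ∈ Ri, else bᵢⱼ.
Initial tableau (one row per fragment):
  row 1: a1 a2 a3 a4 b15 a6 b17
  row 2: b21 a2 b23 a4 a5 a6 a7
  row 3: a1 a2 b33 b34 a5 a6 a7
  row 4: a1 b42 b43 b44 a5 b46 b47
Rows 1 and 2 agree on Year; apply Year→Budget and equate their Budget entries.
Rows 2 and 3 agree on Title; apply Title→Year and equate their Year entries.
No row becomes fully distinguished — the join is lossy.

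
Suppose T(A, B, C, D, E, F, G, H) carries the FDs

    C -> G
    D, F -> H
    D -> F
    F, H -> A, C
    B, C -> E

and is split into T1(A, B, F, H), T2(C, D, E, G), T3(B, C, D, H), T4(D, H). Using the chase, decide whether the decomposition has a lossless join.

Chase test. Columns are A, B, C, D, E, F, G, H; row i has aⱼ where attribute j ∈ Ti, else bᵢⱼ.
Initial tableau (one row per fragment):
  row 1: a1 a2 b13 b14 b15 a6 b17 a8
  row 2: b21 b22 a3 a4 a5 b26 a7 b28
  row 3: b31 a2 a3 a4 b35 b36 b37 a8
  row 4: b41 b42 b43 a4 b45 b46 b47 a8
Rows 2 and 3 agree on C; apply C→G and equate their G entries.
Rows 2 and 3 agree on D; apply D→F and equate their F entries.
Rows 2 and 4 agree on D; apply D→F and equate their F entries.
Rows 3 and 4 agree on F, H; apply F, H→A, C and equate their A, C entries.
Rows 2 and 4 agree on C; apply C→G and equate their G entries.
Rows 2 and 3 agree on D, F; apply D, F→H and equate their H entries.
Rows 2 and 3 agree on F, H; apply F, H→A, C and equate their A, C entries.
No row becomes fully distinguished — the join is lossy.

No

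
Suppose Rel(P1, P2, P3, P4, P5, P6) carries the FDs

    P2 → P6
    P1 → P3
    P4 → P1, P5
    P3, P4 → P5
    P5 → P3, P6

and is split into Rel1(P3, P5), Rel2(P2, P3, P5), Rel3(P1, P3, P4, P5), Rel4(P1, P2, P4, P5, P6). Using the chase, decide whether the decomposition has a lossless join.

Chase test. Columns are P1, P2, P3, P4, P5, P6; row i has aⱼ where attribute j ∈ Reli, else bᵢⱼ.
Initial tableau (one row per fragment):
  row 1: b11 b12 a3 b14 a5 b16
  row 2: b21 a2 a3 b24 a5 b26
  row 3: a1 b32 a3 a4 a5 b36
  row 4: a1 a2 b43 a4 a5 a6
Rows 2 and 4 agree on P2; apply P2→P6 and equate their P6 entries.
Rows 3 and 4 agree on P1; apply P1→P3 and equate their P3 entries.
Rows 1 and 2 agree on P5; apply P5→P3, P6 and equate their P3, P6 entries.
Rows 1 and 3 agree on P5; apply P5→P3, P6 and equate their P3, P6 entries.
Row 4 is now all distinguished symbols — the join is lossless.

Yes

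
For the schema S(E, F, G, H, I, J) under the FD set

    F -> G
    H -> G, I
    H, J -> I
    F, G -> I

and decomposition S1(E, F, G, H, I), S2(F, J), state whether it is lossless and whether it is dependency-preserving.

Lossless test: (F)⁺ = {F, G, I}, which is a superkey of neither fragment — lossy.
Dependency preservation: H, J → I is not contained in any single fragment, but the restricted closure of its left-hand side across the fragments still reaches the right-hand side; the remaining FDs each lie inside some fragment. All dependencies are preserved.

lossy but dependency-preserving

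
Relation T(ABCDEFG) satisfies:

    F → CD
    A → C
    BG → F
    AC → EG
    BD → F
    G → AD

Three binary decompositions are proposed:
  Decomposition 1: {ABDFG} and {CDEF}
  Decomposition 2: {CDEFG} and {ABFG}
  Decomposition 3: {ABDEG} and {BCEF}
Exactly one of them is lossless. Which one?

Decomposition 2

Decomposition 1: common = {DF}, closure = {CDF} → lossy.
Decomposition 2: common = {FG}, closure = {ACDEFG} → lossless.
Decomposition 3: common = {BE}, closure = {BE} → lossy.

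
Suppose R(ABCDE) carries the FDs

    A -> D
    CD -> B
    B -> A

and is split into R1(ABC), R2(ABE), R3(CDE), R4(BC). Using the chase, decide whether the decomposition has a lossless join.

No

Chase test. Columns are ABCDE; row i has aⱼ where attribute j ∈ Ri, else bᵢⱼ.
Initial tableau (one row per fragment):
  row 1: a1 a2 a3 b14 b15
  row 2: a1 a2 b23 b24 a5
  row 3: b31 b32 a3 a4 a5
  row 4: b41 a2 a3 b44 b45
Rows 1 and 2 agree on A; apply A→D and equate their D entries.
Rows 1 and 4 agree on B; apply B→A and equate their A entries.
Rows 1 and 4 agree on A; apply A→D and equate their D entries.
No row becomes fully distinguished — the join is lossy.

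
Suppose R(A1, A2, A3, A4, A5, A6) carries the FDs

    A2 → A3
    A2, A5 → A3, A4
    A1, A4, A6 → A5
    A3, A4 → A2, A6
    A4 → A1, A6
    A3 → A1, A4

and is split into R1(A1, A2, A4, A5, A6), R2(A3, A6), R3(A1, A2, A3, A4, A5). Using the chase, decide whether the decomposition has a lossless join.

Yes

Chase test. Columns are A1, A2, A3, A4, A5, A6; row i has aⱼ where attribute j ∈ Ri, else bᵢⱼ.
Initial tableau (one row per fragment):
  row 1: a1 a2 b13 a4 a5 a6
  row 2: b21 b22 a3 b24 b25 a6
  row 3: a1 a2 a3 a4 a5 b36
Rows 1 and 3 agree on A2; apply A2→A3 and equate their A3 entries.
Rows 1 and 3 agree on A3, A4; apply A3, A4→A2, A6 and equate their A2, A6 entries.
Rows 1 and 2 agree on A3; apply A3→A1, A4 and equate their A1, A4 entries.
Rows 1 and 2 agree on A1, A4, A6; apply A1, A4, A6→A5 and equate their A5 entries.
Rows 1 and 2 agree on A3, A4; apply A3, A4→A2, A6 and equate their A2, A6 entries.
Row 1 is now all distinguished symbols — the join is lossless.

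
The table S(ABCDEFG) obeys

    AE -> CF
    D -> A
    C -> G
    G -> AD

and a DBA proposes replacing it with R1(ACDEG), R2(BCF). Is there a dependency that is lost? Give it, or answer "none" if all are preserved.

Check AE → CF: no single fragment contains all of {ACEF}, and the restricted closure of {AE} across the fragments never reaches {CF}.
D → A is preserved.
C → G is preserved.
G → AD is preserved.

AE -> CF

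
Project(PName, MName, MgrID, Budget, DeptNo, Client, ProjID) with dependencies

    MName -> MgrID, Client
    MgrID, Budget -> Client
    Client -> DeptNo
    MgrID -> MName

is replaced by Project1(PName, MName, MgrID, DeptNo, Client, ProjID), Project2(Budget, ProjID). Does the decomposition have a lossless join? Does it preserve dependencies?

Lossless test: (ProjID)⁺ = {ProjID}, which is a superkey of neither fragment — lossy.
Dependency preservation: MgrID, Budget → Client is not contained in any single fragment, but the restricted closure of its left-hand side across the fragments still reaches the right-hand side; the remaining FDs each lie inside some fragment. All dependencies are preserved.

lossy but dependency-preserving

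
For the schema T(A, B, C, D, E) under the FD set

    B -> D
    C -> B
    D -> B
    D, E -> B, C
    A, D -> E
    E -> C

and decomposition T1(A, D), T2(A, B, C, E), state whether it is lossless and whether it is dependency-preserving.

lossy and not dependency-preserving

Lossless test: (A)⁺ = {A}, which is a superkey of neither fragment — lossy.
Dependency preservation: the restricted closure of {B} across the fragments never reaches {D}, so B → D cannot be enforced without a join — not preserved.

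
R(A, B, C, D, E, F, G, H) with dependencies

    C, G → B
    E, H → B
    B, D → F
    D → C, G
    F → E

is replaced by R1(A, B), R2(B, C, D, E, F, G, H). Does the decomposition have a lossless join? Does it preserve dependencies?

Lossless test: (B)⁺ = {B}, which is a superkey of neither fragment — lossy.
Dependency preservation: every FD's attributes lie within a single fragment, so each can be enforced locally — preserved.

lossy but dependency-preserving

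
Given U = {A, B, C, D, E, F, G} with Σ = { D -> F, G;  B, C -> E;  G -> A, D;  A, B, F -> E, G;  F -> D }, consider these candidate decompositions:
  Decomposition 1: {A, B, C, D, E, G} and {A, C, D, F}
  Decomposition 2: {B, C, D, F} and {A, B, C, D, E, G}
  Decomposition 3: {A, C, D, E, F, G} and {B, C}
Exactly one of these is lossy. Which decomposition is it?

Decomposition 3

Decomposition 1: common = {A, C, D}, closure = {A, C, D, F, G} → lossless.
Decomposition 2: common = {B, C, D}, closure = {A, B, C, D, E, F, G} → lossless.
Decomposition 3: common = {C}, closure = {C} → lossy.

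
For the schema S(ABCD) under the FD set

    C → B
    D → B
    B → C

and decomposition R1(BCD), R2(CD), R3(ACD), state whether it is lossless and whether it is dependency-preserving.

lossless and dependency-preserving

Lossless test (chase): Rows 1 and 2 agree on C; apply C→B and equate their B entries. Rows 1 and 3 agree on C; apply C→B and equate their B entries. Row 3 is now all distinguished symbols — the join is lossless.
Dependency preservation: every FD's attributes lie within a single fragment, so each can be enforced locally — preserved.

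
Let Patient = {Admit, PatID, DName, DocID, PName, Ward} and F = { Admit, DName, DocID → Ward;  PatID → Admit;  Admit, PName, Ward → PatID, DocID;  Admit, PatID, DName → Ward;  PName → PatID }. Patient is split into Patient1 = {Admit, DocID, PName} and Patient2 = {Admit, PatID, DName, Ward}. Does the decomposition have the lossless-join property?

No

Common attributes: Patient1 ∩ Patient2 = {Admit}.
No dependency enlarges {Admit}, so (Admit)⁺ = {Admit}.
The closure contains neither all of Patient1 = {Admit, DocID, PName} nor all of Patient2 = {Admit, PatID, DName, Ward}, so the common attributes are not a superkey of either fragment. The join is lossy.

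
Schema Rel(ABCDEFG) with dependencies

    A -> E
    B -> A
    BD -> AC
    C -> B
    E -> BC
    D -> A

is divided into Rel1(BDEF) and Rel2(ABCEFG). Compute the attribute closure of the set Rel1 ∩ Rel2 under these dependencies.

Rel1 ∩ Rel2 = {BEF}.
B → A applies, adding A
E → BC applies, adding C
Closure: {ABCEF}.

ABCEF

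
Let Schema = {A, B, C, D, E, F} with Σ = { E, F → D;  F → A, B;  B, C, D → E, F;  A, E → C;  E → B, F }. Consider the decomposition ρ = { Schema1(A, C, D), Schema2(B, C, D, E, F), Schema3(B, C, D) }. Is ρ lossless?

No

Chase test. Columns are A, B, C, D, E, F; row i has aⱼ where attribute j ∈ Schemai, else bᵢⱼ.
Initial tableau (one row per fragment):
  row 1: a1 b12 a3 a4 b15 b16
  row 2: b21 a2 a3 a4 a5 a6
  row 3: b31 a2 a3 a4 b35 b36
Rows 2 and 3 agree on B, C, D; apply B, C, D→E, F and equate their E, F entries.
Rows 2 and 3 agree on F; apply F→A, B and equate their A, B entries.
No row becomes fully distinguished — the join is lossy.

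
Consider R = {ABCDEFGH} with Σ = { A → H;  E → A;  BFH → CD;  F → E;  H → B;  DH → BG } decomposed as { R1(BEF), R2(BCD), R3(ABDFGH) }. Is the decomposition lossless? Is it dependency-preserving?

Lossless test (chase): Rows 1 and 3 agree on F; apply F→E and equate their E entries. Rows 1 and 3 agree on E; apply E→A and equate their A entries. Rows 1 and 3 agree on A; apply A→H and equate their H entries. Rows 1 and 3 agree on BFH; apply BFH→CD and equate their CD entries. Rows 1 and 3 agree on DH; apply DH→BG and equate their BG entries. No row becomes fully distinguished — the join is lossy.
Dependency preservation: the restricted closure of {E} across the fragments never reaches {A}, so E → A cannot be enforced without a join — not preserved.

lossy and not dependency-preserving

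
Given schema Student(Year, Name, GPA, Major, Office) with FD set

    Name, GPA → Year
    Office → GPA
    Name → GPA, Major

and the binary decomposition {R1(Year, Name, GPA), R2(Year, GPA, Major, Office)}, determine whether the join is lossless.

No

Common attributes: R1 ∩ R2 = {Year, GPA}.
No dependency enlarges {Year, GPA}, so (Year, GPA)⁺ = {Year, GPA}.
The closure contains neither all of R1 = {Year, Name, GPA} nor all of R2 = {Year, GPA, Major, Office}, so the common attributes are not a superkey of either fragment. The join is lossy.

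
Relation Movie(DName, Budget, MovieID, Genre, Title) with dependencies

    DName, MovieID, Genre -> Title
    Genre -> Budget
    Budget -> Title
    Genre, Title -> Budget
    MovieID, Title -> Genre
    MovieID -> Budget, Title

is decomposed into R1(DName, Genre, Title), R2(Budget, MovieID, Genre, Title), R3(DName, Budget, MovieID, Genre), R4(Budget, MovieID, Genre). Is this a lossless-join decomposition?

Chase test. Columns are DName, Budget, MovieID, Genre, Title; row i has aⱼ where attribute j ∈ Ri, else bᵢⱼ.
Initial tableau (one row per fragment):
  row 1: a1 b12 b13 a4 a5
  row 2: b21 a2 a3 a4 a5
  row 3: a1 a2 a3 a4 b35
  row 4: b41 a2 a3 a4 b45
Rows 1 and 2 agree on Genre; apply Genre→Budget and equate their Budget entries.
Rows 1 and 3 agree on Budget; apply Budget→Title and equate their Title entries.
Rows 1 and 4 agree on Budget; apply Budget→Title and equate their Title entries.
Row 3 is now all distinguished symbols — the join is lossless.

Yes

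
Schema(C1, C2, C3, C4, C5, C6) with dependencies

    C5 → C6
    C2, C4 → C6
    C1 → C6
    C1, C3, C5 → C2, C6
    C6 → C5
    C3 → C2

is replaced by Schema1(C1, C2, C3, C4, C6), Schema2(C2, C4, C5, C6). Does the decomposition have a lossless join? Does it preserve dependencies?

Lossless test: (C2, C4, C6)⁺ = {C2, C4, C5, C6}, which contains all of one fragment — lossless.
Dependency preservation: C1, C3, C5 → C2, C6 is not contained in any single fragment, but the restricted closure of its left-hand side across the fragments still reaches the right-hand side; the remaining FDs each lie inside some fragment. All dependencies are preserved.

lossless and dependency-preserving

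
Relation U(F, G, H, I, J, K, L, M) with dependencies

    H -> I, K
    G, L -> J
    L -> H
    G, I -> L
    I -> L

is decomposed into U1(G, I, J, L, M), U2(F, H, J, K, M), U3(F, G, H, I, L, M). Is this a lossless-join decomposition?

Chase test. Columns are F, G, H, I, J, K, L, M; row i has aⱼ where attribute j ∈ Ui, else bᵢⱼ.
Initial tableau (one row per fragment):
  row 1: b11 a2 b13 a4 a5 b16 a7 a8
  row 2: a1 b22 a3 b24 a5 a6 b27 a8
  row 3: a1 a2 a3 a4 b35 b36 a7 a8
Rows 2 and 3 agree on H; apply H→I, K and equate their I, K entries.
Rows 1 and 3 agree on G, L; apply G, L→J and equate their J entries.
Rows 1 and 3 agree on L; apply L→H and equate their H entries.
Rows 1 and 2 agree on I; apply I→L and equate their L entries.
Rows 1 and 2 agree on H; apply H→I, K and equate their I, K entries.
Row 3 is now all distinguished symbols — the join is lossless.

Yes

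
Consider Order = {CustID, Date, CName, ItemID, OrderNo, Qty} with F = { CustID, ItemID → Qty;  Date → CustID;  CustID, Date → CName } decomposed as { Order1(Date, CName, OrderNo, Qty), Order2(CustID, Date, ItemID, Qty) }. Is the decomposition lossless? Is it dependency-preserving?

Lossless test: (Date, Qty)⁺ = {CustID, Date, CName, Qty}, which is a superkey of neither fragment — lossy.
Dependency preservation: CustID, Date → CName is not contained in any single fragment, but the restricted closure of its left-hand side across the fragments still reaches the right-hand side; the remaining FDs each lie inside some fragment. All dependencies are preserved.

lossy but dependency-preserving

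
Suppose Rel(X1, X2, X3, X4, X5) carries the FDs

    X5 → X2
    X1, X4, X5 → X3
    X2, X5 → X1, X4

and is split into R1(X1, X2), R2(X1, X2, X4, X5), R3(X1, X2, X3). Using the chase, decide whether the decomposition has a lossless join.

No

Chase test. Columns are X1, X2, X3, X4, X5; row i has aⱼ where attribute j ∈ Ri, else bᵢⱼ.
Initial tableau (one row per fragment):
  row 1: a1 a2 b13 b14 b15
  row 2: a1 a2 b23 a4 a5
  row 3: a1 a2 a3 b34 b35
No row becomes fully distinguished — the join is lossy.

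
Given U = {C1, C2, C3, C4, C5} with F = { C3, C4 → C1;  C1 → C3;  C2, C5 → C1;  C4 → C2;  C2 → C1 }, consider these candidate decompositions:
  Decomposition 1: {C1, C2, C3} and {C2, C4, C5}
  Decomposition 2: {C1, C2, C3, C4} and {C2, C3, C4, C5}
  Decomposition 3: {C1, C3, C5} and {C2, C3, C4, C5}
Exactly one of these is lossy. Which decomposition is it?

Decomposition 1: common = {C2}, closure = {C1, C2, C3} → lossless.
Decomposition 2: common = {C2, C3, C4}, closure = {C1, C2, C3, C4} → lossless.
Decomposition 3: common = {C3, C5}, closure = {C3, C5} → lossy.

Decomposition 3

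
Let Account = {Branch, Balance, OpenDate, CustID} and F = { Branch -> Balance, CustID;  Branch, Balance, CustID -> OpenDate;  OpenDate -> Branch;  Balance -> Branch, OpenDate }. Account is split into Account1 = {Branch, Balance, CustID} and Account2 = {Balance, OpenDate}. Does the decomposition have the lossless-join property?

Yes

Common attributes: Account1 ∩ Account2 = {Balance}.
Closure of {Balance}: Balance → Branch, OpenDate applies, adding Branch, OpenDate; Branch → Balance, CustID applies, adding CustID. So (Balance)⁺ = {Branch, Balance, OpenDate, CustID}.
This closure contains every attribute of Account1, so Account1 ∩ Account2 → Account1. The join is lossless.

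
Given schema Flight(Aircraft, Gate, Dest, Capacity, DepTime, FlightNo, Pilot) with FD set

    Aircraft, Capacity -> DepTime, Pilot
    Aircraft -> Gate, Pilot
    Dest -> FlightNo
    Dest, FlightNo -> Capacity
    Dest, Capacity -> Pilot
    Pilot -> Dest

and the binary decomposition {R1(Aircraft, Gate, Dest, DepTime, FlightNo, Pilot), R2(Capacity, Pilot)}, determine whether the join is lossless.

Yes

Common attributes: R1 ∩ R2 = {Pilot}.
Closure of {Pilot}: Pilot → Dest applies, adding Dest; Dest → FlightNo applies, adding FlightNo; Dest, FlightNo → Capacity applies, adding Capacity. So (Pilot)⁺ = {Dest, Capacity, FlightNo, Pilot}.
This closure contains every attribute of R2, so R1 ∩ R2 → R2. The join is lossless.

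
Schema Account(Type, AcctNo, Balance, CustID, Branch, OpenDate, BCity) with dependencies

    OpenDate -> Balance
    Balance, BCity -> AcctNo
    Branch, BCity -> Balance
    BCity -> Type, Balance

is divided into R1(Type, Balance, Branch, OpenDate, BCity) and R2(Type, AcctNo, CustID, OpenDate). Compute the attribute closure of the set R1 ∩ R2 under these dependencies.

Type, Balance, OpenDate

R1 ∩ R2 = {Type, OpenDate}.
OpenDate → Balance applies, adding Balance
Closure: {Type, Balance, OpenDate}.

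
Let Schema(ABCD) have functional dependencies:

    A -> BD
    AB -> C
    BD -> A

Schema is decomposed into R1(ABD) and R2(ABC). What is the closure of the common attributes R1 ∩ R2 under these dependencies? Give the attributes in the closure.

R1 ∩ R2 = {AB}.
A → BD applies, adding D
AB → C applies, adding C
Closure: {ABCD}.

ABCD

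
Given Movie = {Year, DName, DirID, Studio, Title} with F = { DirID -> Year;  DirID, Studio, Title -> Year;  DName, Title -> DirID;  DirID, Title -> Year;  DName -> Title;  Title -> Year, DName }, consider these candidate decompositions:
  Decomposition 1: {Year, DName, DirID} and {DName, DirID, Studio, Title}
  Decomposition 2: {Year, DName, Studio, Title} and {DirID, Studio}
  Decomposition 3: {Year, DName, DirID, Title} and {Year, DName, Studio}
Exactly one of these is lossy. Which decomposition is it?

Decomposition 2

Decomposition 1: common = {DName, DirID}, closure = {Year, DName, DirID, Title} → lossless.
Decomposition 2: common = {Studio}, closure = {Studio} → lossy.
Decomposition 3: common = {Year, DName}, closure = {Year, DName, DirID, Title} → lossless.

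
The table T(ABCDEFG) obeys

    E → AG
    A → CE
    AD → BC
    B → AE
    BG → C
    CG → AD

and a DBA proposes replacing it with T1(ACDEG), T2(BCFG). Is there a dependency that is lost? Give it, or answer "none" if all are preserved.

none

E → AG lies within T1.
A → CE lies within T1.
AD → BC: restricted closure across fragments reaches BC.
B → AE: restricted closure across fragments reaches AE.
BG → C lies within T2.
CG → AD lies within T1.
Every dependency is enforceable on the fragments, so the decomposition is dependency-preserving.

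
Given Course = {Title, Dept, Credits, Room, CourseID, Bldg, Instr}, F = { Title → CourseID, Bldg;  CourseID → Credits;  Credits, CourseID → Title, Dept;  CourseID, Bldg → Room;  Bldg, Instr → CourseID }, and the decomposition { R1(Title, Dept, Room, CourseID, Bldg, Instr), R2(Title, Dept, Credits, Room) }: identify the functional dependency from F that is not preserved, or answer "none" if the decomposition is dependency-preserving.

Title → CourseID, Bldg lies within R1.
CourseID → Credits: restricted closure across fragments reaches Credits.
Credits, CourseID → Title, Dept: restricted closure across fragments reaches Title, Dept.
CourseID, Bldg → Room lies within R1.
Bldg, Instr → CourseID lies within R1.
Every dependency is enforceable on the fragments, so the decomposition is dependency-preserving.

none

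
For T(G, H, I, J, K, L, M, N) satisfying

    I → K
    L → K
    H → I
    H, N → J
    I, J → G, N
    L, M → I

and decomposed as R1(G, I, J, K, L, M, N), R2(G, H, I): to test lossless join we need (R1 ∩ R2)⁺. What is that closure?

G, I, K

R1 ∩ R2 = {G, I}.
I → K applies, adding K
Closure: {G, I, K}.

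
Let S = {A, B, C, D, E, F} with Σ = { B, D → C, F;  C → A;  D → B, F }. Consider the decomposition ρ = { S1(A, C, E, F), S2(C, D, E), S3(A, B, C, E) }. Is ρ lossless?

Chase test. Columns are A, B, C, D, E, F; row i has aⱼ where attribute j ∈ Si, else bᵢⱼ.
Initial tableau (one row per fragment):
  row 1: a1 b12 a3 b14 a5 a6
  row 2: b21 b22 a3 a4 a5 b26
  row 3: a1 a2 a3 b34 a5 b36
Rows 1 and 2 agree on C; apply C→A and equate their A entries.
No row becomes fully distinguished — the join is lossy.

No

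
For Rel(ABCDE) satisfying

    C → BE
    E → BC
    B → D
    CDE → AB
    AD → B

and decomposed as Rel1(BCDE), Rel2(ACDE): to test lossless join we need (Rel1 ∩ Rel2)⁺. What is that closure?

Rel1 ∩ Rel2 = {CDE}.
C → BE applies, adding B
CDE → AB applies, adding A
Closure: {ABCDE}.

ABCDE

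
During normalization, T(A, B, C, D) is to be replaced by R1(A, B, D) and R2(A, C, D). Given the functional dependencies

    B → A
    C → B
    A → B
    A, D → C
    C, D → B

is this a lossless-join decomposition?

Yes

Common attributes: R1 ∩ R2 = {A, D}.
Closure of {A, D}: A → B applies, adding B; A, D → C applies, adding C. So (A, D)⁺ = {A, B, C, D}.
This closure contains every attribute of R1, so R1 ∩ R2 → R1. The join is lossless.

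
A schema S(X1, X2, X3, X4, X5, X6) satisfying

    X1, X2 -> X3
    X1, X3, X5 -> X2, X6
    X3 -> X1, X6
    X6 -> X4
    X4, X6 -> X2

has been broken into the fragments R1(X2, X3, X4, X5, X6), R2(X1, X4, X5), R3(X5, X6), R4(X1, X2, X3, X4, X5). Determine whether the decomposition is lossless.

Yes

Chase test. Columns are X1, X2, X3, X4, X5, X6; row i has aⱼ where attribute j ∈ Ri, else bᵢⱼ.
Initial tableau (one row per fragment):
  row 1: b11 a2 a3 a4 a5 a6
  row 2: a1 b22 b23 a4 a5 b26
  row 3: b31 b32 b33 b34 a5 a6
  row 4: a1 a2 a3 a4 a5 b46
Rows 1 and 4 agree on X3; apply X3→X1, X6 and equate their X1, X6 entries.
Rows 1 and 3 agree on X6; apply X6→X4 and equate their X4 entries.
Rows 1 and 3 agree on X4, X6; apply X4, X6→X2 and equate their X2 entries.
Row 1 is now all distinguished symbols — the join is lossless.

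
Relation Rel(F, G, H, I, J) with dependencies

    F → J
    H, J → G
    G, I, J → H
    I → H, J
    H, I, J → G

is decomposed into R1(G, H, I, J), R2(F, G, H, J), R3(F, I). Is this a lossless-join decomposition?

Chase test. Columns are F, G, H, I, J; row i has aⱼ where attribute j ∈ Ri, else bᵢⱼ.
Initial tableau (one row per fragment):
  row 1: b11 a2 a3 a4 a5
  row 2: a1 a2 a3 b24 a5
  row 3: a1 b32 b33 a4 b35
Rows 2 and 3 agree on F; apply F→J and equate their J entries.
Rows 1 and 3 agree on I; apply I→H, J and equate their H, J entries.
Rows 1 and 3 agree on H, I, J; apply H, I, J→G and equate their G entries.
Row 3 is now all distinguished symbols — the join is lossless.

Yes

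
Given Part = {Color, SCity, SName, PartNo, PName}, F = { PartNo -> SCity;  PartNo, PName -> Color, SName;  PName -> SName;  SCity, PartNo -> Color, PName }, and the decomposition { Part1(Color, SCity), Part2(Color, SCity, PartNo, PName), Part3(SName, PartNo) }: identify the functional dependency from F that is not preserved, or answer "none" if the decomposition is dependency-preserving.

PName -> SName

Check PName → SName: no single fragment contains all of {SName, PName}, and the restricted closure of {PName} across the fragments never reaches {SName}.
PartNo → SCity is preserved.
PartNo, PName → Color, SName is preserved.
SCity, PartNo → Color, PName is preserved.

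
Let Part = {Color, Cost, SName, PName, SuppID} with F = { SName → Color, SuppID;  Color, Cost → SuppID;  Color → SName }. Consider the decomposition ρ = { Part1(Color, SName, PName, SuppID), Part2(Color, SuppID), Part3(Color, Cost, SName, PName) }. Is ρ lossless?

Chase test. Columns are Color, Cost, SName, PName, SuppID; row i has aⱼ where attribute j ∈ Parti, else bᵢⱼ.
Initial tableau (one row per fragment):
  row 1: a1 b12 a3 a4 a5
  row 2: a1 b22 b23 b24 a5
  row 3: a1 a2 a3 a4 b35
Rows 1 and 3 agree on SName; apply SName→Color, SuppID and equate their Color, SuppID entries.
Rows 1 and 2 agree on Color; apply Color→SName and equate their SName entries.
Row 3 is now all distinguished symbols — the join is lossless.

Yes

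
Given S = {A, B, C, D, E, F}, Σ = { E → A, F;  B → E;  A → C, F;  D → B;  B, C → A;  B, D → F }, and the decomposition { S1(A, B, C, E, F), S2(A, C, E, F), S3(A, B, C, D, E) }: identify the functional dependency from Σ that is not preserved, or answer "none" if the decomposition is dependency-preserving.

E → A, F lies within S1.
B → E lies within S1.
A → C, F lies within S1.
D → B lies within S3.
B, C → A lies within S1.
B, D → F: restricted closure across fragments reaches F.
Every dependency is enforceable on the fragments, so the decomposition is dependency-preserving.

none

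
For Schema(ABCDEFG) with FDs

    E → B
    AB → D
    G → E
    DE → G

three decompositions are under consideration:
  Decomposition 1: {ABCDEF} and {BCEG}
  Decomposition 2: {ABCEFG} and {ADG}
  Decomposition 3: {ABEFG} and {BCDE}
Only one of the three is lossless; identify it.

Decomposition 1: common = {BCE}, closure = {BCE} → lossy.
Decomposition 2: common = {AG}, closure = {ABDEG} → lossless.
Decomposition 3: common = {BE}, closure = {BE} → lossy.

Decomposition 2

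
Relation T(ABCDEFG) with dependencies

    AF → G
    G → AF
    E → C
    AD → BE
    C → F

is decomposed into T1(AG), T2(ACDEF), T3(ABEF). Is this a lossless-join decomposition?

Chase test. Columns are ABCDEFG; row i has aⱼ where attribute j ∈ Ti, else bᵢⱼ.
Initial tableau (one row per fragment):
  row 1: a1 b12 b13 b14 b15 b16 a7
  row 2: a1 b22 a3 a4 a5 a6 b27
  row 3: a1 a2 b33 b34 a5 a6 b37
Rows 2 and 3 agree on AF; apply AF→G and equate their G entries.
Rows 2 and 3 agree on E; apply E→C and equate their C entries.
No row becomes fully distinguished — the join is lossy.

No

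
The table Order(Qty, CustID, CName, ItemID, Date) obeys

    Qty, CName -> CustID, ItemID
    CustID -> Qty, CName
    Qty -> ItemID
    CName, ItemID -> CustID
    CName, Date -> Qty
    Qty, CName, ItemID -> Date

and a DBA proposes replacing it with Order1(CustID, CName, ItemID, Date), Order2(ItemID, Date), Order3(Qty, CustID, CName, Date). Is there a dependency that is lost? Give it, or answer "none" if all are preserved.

Check Qty → ItemID: no single fragment contains all of {Qty, ItemID}, and the restricted closure of {Qty} across the fragments never reaches {ItemID}.
Qty, CName → CustID, ItemID is preserved.
CustID → Qty, CName is preserved.
CName, ItemID → CustID is preserved.
CName, Date → Qty is preserved.
Qty, CName, ItemID → Date is preserved.

Qty -> ItemID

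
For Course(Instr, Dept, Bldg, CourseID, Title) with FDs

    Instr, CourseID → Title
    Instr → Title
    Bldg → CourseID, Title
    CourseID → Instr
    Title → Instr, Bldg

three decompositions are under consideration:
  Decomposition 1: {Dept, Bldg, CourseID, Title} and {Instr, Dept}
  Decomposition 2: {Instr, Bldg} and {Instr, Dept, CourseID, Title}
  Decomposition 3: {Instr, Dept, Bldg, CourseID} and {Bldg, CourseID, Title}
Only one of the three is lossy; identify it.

Decomposition 1: common = {Dept}, closure = {Dept} → lossy.
Decomposition 2: common = {Instr}, closure = {Instr, Bldg, CourseID, Title} → lossless.
Decomposition 3: common = {Bldg, CourseID}, closure = {Instr, Bldg, CourseID, Title} → lossless.

Decomposition 1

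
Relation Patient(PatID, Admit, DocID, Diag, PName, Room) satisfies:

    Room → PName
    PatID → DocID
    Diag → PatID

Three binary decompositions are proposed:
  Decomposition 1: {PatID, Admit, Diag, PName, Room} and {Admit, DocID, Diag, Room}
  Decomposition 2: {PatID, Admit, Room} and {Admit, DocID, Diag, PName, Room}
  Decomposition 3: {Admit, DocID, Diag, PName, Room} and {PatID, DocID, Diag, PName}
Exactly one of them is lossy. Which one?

Decomposition 1: common = {Admit, Diag, Room}, closure = {PatID, Admit, DocID, Diag, PName, Room} → lossless.
Decomposition 2: common = {Admit, Room}, closure = {Admit, PName, Room} → lossy.
Decomposition 3: common = {DocID, Diag, PName}, closure = {PatID, DocID, Diag, PName} → lossless.

Decomposition 2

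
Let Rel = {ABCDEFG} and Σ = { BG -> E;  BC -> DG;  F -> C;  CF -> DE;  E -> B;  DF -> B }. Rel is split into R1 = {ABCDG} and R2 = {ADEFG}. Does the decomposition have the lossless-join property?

No

Common attributes: R1 ∩ R2 = {ADG}.
No dependency enlarges {ADG}, so (ADG)⁺ = {ADG}.
The closure contains neither all of R1 = {ABCDG} nor all of R2 = {ADEFG}, so the common attributes are not a superkey of either fragment. The join is lossy.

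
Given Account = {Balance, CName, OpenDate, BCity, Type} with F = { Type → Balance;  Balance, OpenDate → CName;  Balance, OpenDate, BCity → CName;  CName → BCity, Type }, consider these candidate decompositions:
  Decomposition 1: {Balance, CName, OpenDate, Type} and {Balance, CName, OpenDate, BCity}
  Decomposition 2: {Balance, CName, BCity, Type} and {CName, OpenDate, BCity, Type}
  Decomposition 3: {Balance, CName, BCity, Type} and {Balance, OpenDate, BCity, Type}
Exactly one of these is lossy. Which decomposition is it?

Decomposition 3

Decomposition 1: common = {Balance, CName, OpenDate}, closure = {Balance, CName, OpenDate, BCity, Type} → lossless.
Decomposition 2: common = {CName, BCity, Type}, closure = {Balance, CName, BCity, Type} → lossless.
Decomposition 3: common = {Balance, BCity, Type}, closure = {Balance, BCity, Type} → lossy.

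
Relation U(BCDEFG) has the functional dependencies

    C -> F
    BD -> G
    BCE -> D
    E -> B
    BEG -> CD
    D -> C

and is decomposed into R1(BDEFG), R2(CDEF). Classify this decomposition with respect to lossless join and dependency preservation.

Lossless test: (DEF)⁺ = {BCDEFG}, which contains all of one fragment — lossless.
Dependency preservation: BCE → D; BEG → CD are not contained in any single fragment, but the restricted closure of each left-hand side across the fragments still reaches the right-hand side; the remaining FDs each lie inside some fragment. All dependencies are preserved.

lossless and dependency-preserving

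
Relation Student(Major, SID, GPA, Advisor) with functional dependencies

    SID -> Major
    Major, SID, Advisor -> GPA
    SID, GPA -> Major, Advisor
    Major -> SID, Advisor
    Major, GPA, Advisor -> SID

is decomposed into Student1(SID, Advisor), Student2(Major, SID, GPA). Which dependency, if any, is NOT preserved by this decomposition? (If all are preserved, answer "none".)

none

SID → Major lies within Student2.
Major, SID, Advisor → GPA: restricted closure across fragments reaches GPA.
SID, GPA → Major, Advisor: restricted closure across fragments reaches Major, Advisor.
Major → SID, Advisor: restricted closure across fragments reaches SID, Advisor.
Major, GPA, Advisor → SID: restricted closure across fragments reaches SID.
Every dependency is enforceable on the fragments, so the decomposition is dependency-preserving.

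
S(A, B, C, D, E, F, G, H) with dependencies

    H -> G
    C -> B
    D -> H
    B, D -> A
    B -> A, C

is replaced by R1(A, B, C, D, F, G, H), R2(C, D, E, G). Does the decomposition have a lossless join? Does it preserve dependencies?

Lossless test: (C, D, G)⁺ = {A, B, C, D, G, H}, which is a superkey of neither fragment — lossy.
Dependency preservation: every FD's attributes lie within a single fragment, so each can be enforced locally — preserved.

lossy but dependency-preserving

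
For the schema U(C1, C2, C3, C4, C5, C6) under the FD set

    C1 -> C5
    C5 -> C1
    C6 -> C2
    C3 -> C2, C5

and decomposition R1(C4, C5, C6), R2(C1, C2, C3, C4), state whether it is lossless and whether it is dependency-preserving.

lossy and not dependency-preserving

Lossless test: (C4)⁺ = {C4}, which is a superkey of neither fragment — lossy.
Dependency preservation: the restricted closure of {C1} across the fragments never reaches {C5}, so C1 → C5 cannot be enforced without a join — not preserved.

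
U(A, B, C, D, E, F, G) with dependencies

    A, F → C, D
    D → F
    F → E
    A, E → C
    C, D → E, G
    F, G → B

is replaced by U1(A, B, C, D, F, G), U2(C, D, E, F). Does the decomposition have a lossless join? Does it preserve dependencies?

lossless but not dependency-preserving

Lossless test: (C, D, F)⁺ = {B, C, D, E, F, G}, which contains all of one fragment — lossless.
Dependency preservation: the restricted closure of {A, E} across the fragments never reaches {C}, so A, E → C cannot be enforced without a join — not preserved.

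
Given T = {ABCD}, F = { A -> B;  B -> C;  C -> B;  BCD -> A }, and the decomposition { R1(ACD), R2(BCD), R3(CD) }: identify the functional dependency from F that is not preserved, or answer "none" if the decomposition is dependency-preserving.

A → B: restricted closure across fragments reaches B.
B → C lies within R2.
C → B lies within R2.
BCD → A: restricted closure across fragments reaches A.
Every dependency is enforceable on the fragments, so the decomposition is dependency-preserving.

none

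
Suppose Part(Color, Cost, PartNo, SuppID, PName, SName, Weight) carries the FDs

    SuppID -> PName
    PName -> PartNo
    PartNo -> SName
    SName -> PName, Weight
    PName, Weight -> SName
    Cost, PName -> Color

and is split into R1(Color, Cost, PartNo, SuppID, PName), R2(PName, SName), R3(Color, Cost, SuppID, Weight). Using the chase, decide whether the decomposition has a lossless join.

Yes

Chase test. Columns are Color, Cost, PartNo, SuppID, PName, SName, Weight; row i has aⱼ where attribute j ∈ Ri, else bᵢⱼ.
Initial tableau (one row per fragment):
  row 1: a1 a2 a3 a4 a5 b16 b17
  row 2: b21 b22 b23 b24 a5 a6 b27
  row 3: a1 a2 b33 a4 b35 b36 a7
Rows 1 and 3 agree on SuppID; apply SuppID→PName and equate their PName entries.
Rows 1 and 2 agree on PName; apply PName→PartNo and equate their PartNo entries.
Rows 1 and 3 agree on PName; apply PName→PartNo and equate their PartNo entries.
Rows 1 and 2 agree on PartNo; apply PartNo→SName and equate their SName entries.
Rows 1 and 3 agree on PartNo; apply PartNo→SName and equate their SName entries.
Rows 1 and 2 agree on SName; apply SName→PName, Weight and equate their PName, Weight entries.
Rows 1 and 3 agree on SName; apply SName→PName, Weight and equate their PName, Weight entries.
Row 1 is now all distinguished symbols — the join is lossless.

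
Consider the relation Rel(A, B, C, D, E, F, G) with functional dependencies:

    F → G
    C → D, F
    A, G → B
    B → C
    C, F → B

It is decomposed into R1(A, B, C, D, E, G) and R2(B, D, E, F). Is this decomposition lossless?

Common attributes: R1 ∩ R2 = {B, D, E}.
Closure of {B, D, E}: B → C applies, adding C; C → D, F applies, adding F; F → G applies, adding G. So (B, D, E)⁺ = {B, C, D, E, F, G}.
This closure contains every attribute of R2, so R1 ∩ R2 → R2. The join is lossless.

Yes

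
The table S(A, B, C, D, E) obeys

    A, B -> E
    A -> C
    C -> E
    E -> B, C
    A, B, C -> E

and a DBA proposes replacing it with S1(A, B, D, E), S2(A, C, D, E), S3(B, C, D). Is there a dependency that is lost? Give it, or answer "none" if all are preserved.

A, B → E lies within S1.
A → C lies within S2.
C → E lies within S2.
E → B, C: restricted closure across fragments reaches B, C.
A, B, C → E: restricted closure across fragments reaches E.
Every dependency is enforceable on the fragments, so the decomposition is dependency-preserving.

none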